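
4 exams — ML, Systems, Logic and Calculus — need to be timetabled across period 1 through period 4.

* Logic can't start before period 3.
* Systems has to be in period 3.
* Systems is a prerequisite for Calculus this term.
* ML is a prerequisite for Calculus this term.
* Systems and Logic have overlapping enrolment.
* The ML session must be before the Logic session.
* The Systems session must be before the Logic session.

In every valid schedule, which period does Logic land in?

period 4

Logic's window is period 3–period 4.
Systems is fixed at period 3, and Logic can't share a period with Systems.
So Logic must be period 4.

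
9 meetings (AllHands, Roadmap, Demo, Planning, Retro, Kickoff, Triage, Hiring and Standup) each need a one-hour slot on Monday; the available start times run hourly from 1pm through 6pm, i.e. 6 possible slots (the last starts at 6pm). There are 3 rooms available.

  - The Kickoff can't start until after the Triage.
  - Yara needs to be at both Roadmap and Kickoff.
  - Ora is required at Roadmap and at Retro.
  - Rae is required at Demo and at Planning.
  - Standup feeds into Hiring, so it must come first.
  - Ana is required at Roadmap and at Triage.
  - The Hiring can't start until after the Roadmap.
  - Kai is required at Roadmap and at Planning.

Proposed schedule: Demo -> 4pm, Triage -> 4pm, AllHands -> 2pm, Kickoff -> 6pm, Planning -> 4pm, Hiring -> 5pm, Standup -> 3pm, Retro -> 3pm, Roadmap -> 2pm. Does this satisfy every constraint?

No — it violates: Rae is required at Demo and at Planning

Rae is required at Demo and at Planning — violated.
The Kickoff can't start until after the Triage — holds.
Ora is required at Roadmap and at Retro — holds.
Standup feeds into Hiring, so it must come first — holds.
Yara needs to be at both Roadmap and Kickoff — holds.
Ana is required at Roadmap and at Triage — holds.
There are 3 rooms available — holds.
The Hiring can't start until after the Roadmap — holds.
Kai is required at Roadmap and at Planning — holds.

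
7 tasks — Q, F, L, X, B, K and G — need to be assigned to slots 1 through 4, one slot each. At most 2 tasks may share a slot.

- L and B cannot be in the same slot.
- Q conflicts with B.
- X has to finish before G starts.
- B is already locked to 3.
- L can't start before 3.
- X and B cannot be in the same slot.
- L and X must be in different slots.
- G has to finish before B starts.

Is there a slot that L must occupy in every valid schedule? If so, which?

4

L's window is 3–4.
B is fixed at 3, and L can't share a slot with B.
So L must be 4.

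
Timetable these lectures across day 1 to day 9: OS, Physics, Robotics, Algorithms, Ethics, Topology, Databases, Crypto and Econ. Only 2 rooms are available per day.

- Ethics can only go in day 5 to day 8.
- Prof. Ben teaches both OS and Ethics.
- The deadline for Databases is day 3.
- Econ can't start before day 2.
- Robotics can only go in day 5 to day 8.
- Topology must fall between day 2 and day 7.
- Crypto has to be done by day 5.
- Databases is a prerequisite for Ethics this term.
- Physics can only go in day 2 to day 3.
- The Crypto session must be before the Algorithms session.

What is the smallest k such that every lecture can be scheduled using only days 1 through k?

5

The precedence chain requires at least 2 distinct days.
With at most 2 per day and 9 lectures, at least 5 days are needed.
Robotics can't be placed before day 5, so the schedule must run through at least day 5.
5 works (last occupied day: day 5): for example Databases -> day 1; Econ -> day 3; Crypto -> day 1; Topology -> day 2; OS -> day 4; Physics -> day 2; Ethics -> day 5; Robotics -> day 5; Algorithms -> day 3.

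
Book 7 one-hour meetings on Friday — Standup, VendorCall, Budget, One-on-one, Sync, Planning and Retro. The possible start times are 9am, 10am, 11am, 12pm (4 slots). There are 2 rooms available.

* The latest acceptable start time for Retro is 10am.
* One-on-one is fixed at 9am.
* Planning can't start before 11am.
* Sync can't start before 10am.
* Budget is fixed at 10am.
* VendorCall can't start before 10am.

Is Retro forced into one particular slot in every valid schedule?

Retro can be 9am (e.g. Budget=10am, One-on-one=9am, Standup=12pm, Planning=11am, Sync=11am, VendorCall=10am, Retro=9am) or 10am (e.g. Planning in 11am; Budget in 10am; Sync in 12pm; VendorCall in 11am; Retro in 10am; Standup in 9am; One-on-one in 9am).

No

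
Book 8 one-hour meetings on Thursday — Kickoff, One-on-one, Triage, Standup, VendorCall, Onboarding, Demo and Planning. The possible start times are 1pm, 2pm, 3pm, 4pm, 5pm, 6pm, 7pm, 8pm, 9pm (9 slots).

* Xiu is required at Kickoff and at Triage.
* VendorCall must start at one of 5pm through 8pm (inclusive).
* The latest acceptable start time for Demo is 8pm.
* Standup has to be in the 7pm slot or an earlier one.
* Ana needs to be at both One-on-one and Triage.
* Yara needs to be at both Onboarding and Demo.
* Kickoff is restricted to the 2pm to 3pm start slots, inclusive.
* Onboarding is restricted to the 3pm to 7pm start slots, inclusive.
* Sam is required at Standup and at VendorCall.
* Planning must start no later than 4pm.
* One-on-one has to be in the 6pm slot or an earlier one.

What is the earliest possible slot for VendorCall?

VendorCall is available from 5pm; VendorCall's own window allows nothing later than 8pm.
VendorCall at 5pm is achievable: Planning in 1pm; Triage in 3pm; One-on-one in 1pm; VendorCall in 5pm; Onboarding in 3pm; Demo in 1pm; Standup in 1pm; Kickoff in 2pm.

5pm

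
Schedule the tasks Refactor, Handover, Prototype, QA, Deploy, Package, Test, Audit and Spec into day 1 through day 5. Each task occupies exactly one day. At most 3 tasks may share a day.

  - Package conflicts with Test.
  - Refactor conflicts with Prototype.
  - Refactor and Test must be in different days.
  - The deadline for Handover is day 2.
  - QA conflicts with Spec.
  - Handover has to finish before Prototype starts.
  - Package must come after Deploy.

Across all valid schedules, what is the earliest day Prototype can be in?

Precedence pushes Prototype to at least day 2.
Prototype at day 2 is achievable: QA -> day 2, Test -> day 3, Refactor -> day 1, Spec -> day 3, Audit -> day 3, Prototype -> day 2, Handover -> day 1, Deploy -> day 1, Package -> day 2.

day 2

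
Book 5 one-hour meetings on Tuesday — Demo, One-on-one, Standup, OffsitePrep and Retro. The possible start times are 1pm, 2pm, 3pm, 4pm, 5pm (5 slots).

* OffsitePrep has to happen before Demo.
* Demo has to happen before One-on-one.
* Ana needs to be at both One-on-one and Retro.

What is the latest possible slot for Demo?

4pm

Precedence pushes Demo to at least 2pm; downstream work caps Demo at 4pm.
Demo at 4pm is achievable: OffsitePrep -> 1pm; One-on-one -> 5pm; Standup -> 1pm; Demo -> 4pm; Retro -> 1pm.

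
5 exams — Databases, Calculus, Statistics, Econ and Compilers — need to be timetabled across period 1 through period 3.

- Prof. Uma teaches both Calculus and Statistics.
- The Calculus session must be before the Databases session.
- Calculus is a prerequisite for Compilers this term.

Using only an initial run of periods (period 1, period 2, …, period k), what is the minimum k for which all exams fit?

2 periods

The precedence chain requires at least 2 distinct periods.
2 works (last occupied period: period 2): for example Calculus=period 1, Statistics=period 2, Compilers=period 2, Databases=period 2, Econ=period 1.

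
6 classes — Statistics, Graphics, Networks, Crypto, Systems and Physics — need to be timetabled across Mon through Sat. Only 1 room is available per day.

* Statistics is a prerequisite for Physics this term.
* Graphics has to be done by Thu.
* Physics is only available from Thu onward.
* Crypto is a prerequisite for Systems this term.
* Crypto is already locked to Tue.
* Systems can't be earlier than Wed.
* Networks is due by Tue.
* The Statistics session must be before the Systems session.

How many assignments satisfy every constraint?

4

Enumerating: Statistics in Thu, Systems in Sat, Physics in Fri, Networks in Mon, Crypto in Tue, Graphics in Wed | Physics in Fri; Networks in Mon; Crypto in Tue; Graphics in Thu; Systems in Sat; Statistics in Wed | Graphics in Wed, Crypto in Tue, Systems in Fri, Physics in Sat, Statistics in Thu, Networks in Mon | Systems in Fri; Crypto in Tue; Networks in Mon; Statistics in Wed; Physics in Sat; Graphics in Thu.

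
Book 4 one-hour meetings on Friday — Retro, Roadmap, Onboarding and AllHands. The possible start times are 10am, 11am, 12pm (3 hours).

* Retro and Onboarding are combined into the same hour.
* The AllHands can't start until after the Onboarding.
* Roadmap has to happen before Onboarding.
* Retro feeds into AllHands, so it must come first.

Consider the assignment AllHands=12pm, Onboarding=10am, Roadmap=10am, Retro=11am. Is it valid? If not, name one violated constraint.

No. Retro and Onboarding are combined into the same hour is not satisfied.

Retro and Onboarding are combined into the same hour — violated.
Retro feeds into AllHands, so it must come first — holds.
Roadmap has to happen before Onboarding — violated.
The AllHands can't start until after the Onboarding — holds.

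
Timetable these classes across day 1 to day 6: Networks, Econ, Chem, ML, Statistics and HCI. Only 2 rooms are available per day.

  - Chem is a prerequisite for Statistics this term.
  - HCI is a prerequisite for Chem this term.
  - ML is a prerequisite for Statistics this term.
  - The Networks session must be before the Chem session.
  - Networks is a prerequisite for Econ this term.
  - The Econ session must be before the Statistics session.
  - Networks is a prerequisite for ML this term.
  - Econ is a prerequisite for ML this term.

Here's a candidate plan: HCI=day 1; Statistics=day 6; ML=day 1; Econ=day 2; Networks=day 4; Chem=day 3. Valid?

No. Networks is a prerequisite for ML this term is not satisfied.

Only 2 rooms are available per day — holds.
Econ is a prerequisite for ML this term — violated.
ML is a prerequisite for Statistics this term — holds.
The Econ session must be before the Statistics session — holds.
Chem is a prerequisite for Statistics this term — holds.
The Networks session must be before the Chem session — violated.
Networks is a prerequisite for Econ this term — violated.
Networks is a prerequisite for ML this term — violated.
HCI is a prerequisite for Chem this term — holds.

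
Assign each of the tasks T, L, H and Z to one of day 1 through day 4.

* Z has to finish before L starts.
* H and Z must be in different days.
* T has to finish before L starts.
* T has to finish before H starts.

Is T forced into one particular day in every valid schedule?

T can be day 1 (e.g. Z=day 1; L=day 2; T=day 1; H=day 2) or day 2 (e.g. T in day 2, L in day 3, Z in day 1, H in day 3).

No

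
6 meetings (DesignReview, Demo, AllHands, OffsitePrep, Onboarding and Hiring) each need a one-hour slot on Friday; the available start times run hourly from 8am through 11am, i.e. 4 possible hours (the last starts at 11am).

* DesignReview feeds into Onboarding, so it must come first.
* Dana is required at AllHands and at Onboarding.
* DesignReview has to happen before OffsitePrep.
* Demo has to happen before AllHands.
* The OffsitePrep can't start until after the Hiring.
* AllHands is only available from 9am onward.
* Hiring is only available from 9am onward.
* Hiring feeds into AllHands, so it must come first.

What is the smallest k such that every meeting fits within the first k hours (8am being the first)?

The precedence chain requires at least 2 distinct hours.
Propagating the time windows through the other constraints, AllHands can't land before 10am — that is hour 3 counting from 8am — so the schedule must run through at least 3 hours.
3 works (last occupied hour: 10am): for example Demo -> 8am, Hiring -> 9am, DesignReview -> 8am, OffsitePrep -> 10am, AllHands -> 10am, Onboarding -> 9am.

3 hours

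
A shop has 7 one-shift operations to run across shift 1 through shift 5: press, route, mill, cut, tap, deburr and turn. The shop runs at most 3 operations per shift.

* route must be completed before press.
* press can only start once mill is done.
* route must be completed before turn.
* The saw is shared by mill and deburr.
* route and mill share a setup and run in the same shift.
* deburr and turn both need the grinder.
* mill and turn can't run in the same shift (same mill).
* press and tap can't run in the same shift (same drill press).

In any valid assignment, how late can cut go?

shift 5

cut at shift 5 is achievable: mill in shift 1; turn in shift 2; deburr in shift 3; tap in shift 1; cut in shift 5; route in shift 1; press in shift 2.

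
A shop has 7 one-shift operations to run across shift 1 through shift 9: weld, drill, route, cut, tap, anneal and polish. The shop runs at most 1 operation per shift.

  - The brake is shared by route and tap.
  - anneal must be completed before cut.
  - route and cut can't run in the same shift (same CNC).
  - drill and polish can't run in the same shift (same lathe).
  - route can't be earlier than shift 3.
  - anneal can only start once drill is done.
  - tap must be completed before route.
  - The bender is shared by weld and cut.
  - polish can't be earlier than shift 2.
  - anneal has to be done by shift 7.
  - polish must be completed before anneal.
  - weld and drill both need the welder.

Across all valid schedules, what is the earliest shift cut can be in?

shift 4

Precedence pushes cut to at least shift 4.
cut at shift 4 is achievable: weld=shift 7, polish=shift 2, tap=shift 5, drill=shift 1, route=shift 6, cut=shift 4, anneal=shift 3.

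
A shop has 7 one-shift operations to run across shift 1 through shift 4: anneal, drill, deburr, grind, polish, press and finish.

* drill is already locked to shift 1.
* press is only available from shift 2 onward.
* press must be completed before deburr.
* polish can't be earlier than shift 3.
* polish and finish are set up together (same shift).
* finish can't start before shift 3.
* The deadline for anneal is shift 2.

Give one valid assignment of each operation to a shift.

grind=shift 1, deburr=shift 3, polish=shift 3, anneal=shift 1, finish=shift 3, press=shift 2, drill=shift 1

Checking: press(shift 2) before deburr(shift 3); polish = finish = shift 3; polish=shift 3 in [shift 3,shift 4]; press=shift 2 in [shift 2,shift 4]; finish=shift 3 in [shift 3,shift 4]; drill=shift 1 in [shift 1,shift 1]; anneal=shift 1 in [shift 1,shift 2].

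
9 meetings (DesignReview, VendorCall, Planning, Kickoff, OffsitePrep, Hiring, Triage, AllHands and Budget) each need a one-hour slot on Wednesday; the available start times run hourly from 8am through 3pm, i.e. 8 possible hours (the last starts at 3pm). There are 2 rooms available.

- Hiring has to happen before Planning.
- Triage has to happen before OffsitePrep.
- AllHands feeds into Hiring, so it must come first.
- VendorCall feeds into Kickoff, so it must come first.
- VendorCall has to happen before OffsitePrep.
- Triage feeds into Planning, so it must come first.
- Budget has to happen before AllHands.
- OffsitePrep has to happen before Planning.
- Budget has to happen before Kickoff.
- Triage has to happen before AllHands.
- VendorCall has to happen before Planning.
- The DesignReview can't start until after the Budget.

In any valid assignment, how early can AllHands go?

9am

Precedence pushes AllHands to at least 9am; downstream work caps AllHands at 1pm.
AllHands at 9am is achievable: Hiring in 10am, Triage in 8am, Planning in 11am, Kickoff in 11am, AllHands in 9am, VendorCall in 9am, DesignReview in 12pm, Budget in 8am, OffsitePrep in 10am.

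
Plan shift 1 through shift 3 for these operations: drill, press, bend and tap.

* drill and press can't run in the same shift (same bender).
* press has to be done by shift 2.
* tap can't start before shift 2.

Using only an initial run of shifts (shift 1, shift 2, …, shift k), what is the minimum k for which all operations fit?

2

tap can't be placed before shift 2, so the schedule must run through at least shift 2.
2 works (last occupied shift: shift 2): for example press -> shift 2, drill -> shift 1, tap -> shift 2, bend -> shift 1.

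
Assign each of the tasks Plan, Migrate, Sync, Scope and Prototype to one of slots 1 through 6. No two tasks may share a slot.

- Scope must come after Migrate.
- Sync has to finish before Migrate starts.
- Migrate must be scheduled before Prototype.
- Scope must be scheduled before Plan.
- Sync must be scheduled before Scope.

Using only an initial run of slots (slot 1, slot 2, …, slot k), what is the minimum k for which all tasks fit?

The precedence chain requires at least 4 distinct slots.
With at most 1 per slot and 5 tasks, at least 5 slots are needed.
5 works (last occupied slot: 5): for example Plan -> 4; Sync -> 1; Prototype -> 5; Scope -> 3; Migrate -> 2.

5 slots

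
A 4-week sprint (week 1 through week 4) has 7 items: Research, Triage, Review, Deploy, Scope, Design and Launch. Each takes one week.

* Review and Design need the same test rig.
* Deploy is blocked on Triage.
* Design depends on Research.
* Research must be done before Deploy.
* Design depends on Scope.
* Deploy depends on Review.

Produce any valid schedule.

Design -> week 2; Triage -> week 1; Launch -> week 1; Scope -> week 1; Review -> week 1; Deploy -> week 2; Research -> week 1

Checking: Triage(week 1) before Deploy(week 2); Scope(week 1) before Design(week 2); Research(week 1) before Design(week 2); Review(week 1) before Deploy(week 2); Research(week 1) before Deploy(week 2); Review(week 1) != Design(week 2).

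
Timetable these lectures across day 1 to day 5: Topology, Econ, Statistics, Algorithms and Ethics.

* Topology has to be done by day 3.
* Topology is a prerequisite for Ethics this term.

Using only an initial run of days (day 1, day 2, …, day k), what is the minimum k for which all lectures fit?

The precedence chain requires at least 2 distinct days.
2 works (last occupied day: day 2): for example Algorithms -> day 1, Statistics -> day 1, Topology -> day 1, Ethics -> day 2, Econ -> day 1.

2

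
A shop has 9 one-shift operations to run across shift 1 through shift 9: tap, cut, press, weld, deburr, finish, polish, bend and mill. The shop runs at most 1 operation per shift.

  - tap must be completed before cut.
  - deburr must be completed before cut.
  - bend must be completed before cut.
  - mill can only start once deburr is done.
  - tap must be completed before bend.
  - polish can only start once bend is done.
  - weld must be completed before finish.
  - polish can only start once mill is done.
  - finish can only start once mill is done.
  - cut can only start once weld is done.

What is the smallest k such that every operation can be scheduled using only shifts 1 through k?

9 shifts

The precedence chain requires at least 3 distinct shifts.
With at most 1 per shift and 9 operations, at least 9 shifts are needed.
9 works (last occupied shift: shift 9): for example press=shift 9; polish=shift 8; tap=shift 1; bend=shift 2; weld=shift 3; cut=shift 5; deburr=shift 4; mill=shift 6; finish=shift 7.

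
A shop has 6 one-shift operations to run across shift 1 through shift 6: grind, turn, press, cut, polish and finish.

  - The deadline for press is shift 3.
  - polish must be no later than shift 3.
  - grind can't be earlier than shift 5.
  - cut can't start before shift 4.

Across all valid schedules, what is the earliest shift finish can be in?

finish at shift 1 is achievable: cut=shift 4; press=shift 1; turn=shift 1; polish=shift 1; grind=shift 5; finish=shift 1.

shift 1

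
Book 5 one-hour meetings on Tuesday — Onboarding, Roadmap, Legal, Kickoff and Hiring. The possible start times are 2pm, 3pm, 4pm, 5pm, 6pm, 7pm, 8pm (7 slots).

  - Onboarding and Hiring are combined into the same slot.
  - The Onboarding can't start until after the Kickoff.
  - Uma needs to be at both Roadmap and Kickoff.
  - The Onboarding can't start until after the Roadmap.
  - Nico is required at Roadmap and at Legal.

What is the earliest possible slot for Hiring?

Hiring must be in the same slot as Onboarding, which can't be before 3pm, so Hiring is at least 3pm.
Hiring at 4pm is achievable: Legal in 3pm, Kickoff in 3pm, Hiring in 4pm, Onboarding in 4pm, Roadmap in 2pm.
Nothing earlier works — the conflict constraints rule out every slot before 4pm.

4pm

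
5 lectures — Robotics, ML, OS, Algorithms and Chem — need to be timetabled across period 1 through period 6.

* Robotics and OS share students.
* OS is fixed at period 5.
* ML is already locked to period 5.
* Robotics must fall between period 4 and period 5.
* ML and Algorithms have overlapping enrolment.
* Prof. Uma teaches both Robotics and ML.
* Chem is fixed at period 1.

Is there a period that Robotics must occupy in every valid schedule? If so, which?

Robotics's window is period 4–period 5.
ML is fixed at period 5, and Robotics can't share a period with ML.
So Robotics must be period 4.

period 4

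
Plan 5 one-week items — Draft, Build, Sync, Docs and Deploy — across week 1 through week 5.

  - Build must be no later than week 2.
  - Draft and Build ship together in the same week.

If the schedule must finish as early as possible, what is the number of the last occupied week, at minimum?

1

1 works (last occupied week: week 1): for example Sync in week 1, Build in week 1, Docs in week 1, Deploy in week 1, Draft in week 1.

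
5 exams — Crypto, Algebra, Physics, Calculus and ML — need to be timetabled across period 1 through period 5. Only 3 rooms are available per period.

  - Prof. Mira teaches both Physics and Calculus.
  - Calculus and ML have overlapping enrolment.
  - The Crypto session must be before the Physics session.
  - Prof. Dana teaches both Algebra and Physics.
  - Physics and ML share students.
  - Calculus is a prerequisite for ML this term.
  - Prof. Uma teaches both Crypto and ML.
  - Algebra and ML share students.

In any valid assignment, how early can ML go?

period 2

Precedence pushes ML to at least period 2.
ML at period 2 is achievable: Physics in period 3; Calculus in period 1; ML in period 2; Algebra in period 1; Crypto in period 1.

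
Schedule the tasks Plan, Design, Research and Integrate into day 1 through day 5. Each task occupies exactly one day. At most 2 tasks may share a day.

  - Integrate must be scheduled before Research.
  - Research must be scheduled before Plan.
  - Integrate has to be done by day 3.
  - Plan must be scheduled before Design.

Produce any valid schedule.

Plan -> day 3, Design -> day 4, Research -> day 2, Integrate -> day 1

Checking: Integrate(day 1) before Research(day 2); Plan(day 3) before Design(day 4); Research(day 2) before Plan(day 3); Integrate=day 1 in [day 1,day 3]; max 1 per day (cap 2).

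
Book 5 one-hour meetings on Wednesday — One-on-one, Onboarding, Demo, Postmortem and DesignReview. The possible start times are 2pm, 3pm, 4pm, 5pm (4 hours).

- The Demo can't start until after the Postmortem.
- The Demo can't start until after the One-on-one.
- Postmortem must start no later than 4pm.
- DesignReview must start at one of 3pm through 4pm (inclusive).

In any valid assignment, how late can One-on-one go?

Downstream work caps One-on-one at 4pm.
One-on-one at 4pm is achievable: Demo -> 5pm; DesignReview -> 3pm; Postmortem -> 2pm; One-on-one -> 4pm; Onboarding -> 2pm.

4pm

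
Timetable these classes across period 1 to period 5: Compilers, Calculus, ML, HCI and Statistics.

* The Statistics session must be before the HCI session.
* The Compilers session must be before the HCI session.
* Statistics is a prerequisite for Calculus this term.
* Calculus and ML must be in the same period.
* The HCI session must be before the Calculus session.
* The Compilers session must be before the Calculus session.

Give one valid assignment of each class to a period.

HCI -> period 2, Compilers -> period 1, Calculus -> period 3, Statistics -> period 1, ML -> period 3

Checking: Compilers(period 1) before Calculus(period 3); HCI(period 2) before Calculus(period 3); Statistics(period 1) before HCI(period 2); Compilers(period 1) before HCI(period 2); Statistics(period 1) before Calculus(period 3); Calculus = ML = period 3.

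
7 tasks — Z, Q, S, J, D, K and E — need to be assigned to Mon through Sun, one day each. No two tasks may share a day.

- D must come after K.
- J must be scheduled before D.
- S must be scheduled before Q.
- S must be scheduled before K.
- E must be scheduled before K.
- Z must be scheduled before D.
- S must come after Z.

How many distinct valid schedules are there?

57

Splitting on Z: it can be Mon (33), Tue (18), Wed (6). Listing each branch's schedules as (Q, S, J, D, K, E):
Z=Mon: (Wed,Tue,Thu,Sun,Sat,Fri) (Wed,Tue,Fri,Sun,Sat,Thu) (Wed,Tue,Sat,Sun,Fri,Thu) (Thu,Tue,Wed,Sun,Sat,Fri) (Thu,Tue,Fri,Sun,Sat,Wed) (Thu,Tue,Sat,Sun,Fri,Wed) (Thu,Wed,Tue,Sun,Sat,Fri) (Thu,Wed,Fri,Sun,Sat,Tue) (Thu,Wed,Sat,Sun,Fri,Tue) (Fri,Tue,Wed,Sun,Sat,Thu) (Fri,Tue,Thu,Sun,Sat,Wed) (Fri,Tue,Sat,Sun,Thu,Wed) (Fri,Wed,Tue,Sun,Sat,Thu) (Fri,Wed,Thu,Sun,Sat,Tue) (Fri,Wed,Sat,Sun,Thu,Tue) (Fri,Thu,Tue,Sun,Sat,Wed) (Fri,Thu,Wed,Sun,Sat,Tue) (Sat,Tue,Wed,Sun,Fri,Thu) (Sat,Tue,Thu,Sun,Fri,Wed) (Sat,Tue,Fri,Sun,Thu,Wed) (Sat,Wed,Tue,Sun,Fri,Thu) (Sat,Wed,Thu,Sun,Fri,Tue) (Sat,Wed,Fri,Sun,Thu,Tue) (Sat,Thu,Tue,Sun,Fri,Wed) (Sat,Thu,Wed,Sun,Fri,Tue) (Sun,Tue,Wed,Sat,Fri,Thu) (Sun,Tue,Thu,Sat,Fri,Wed) (Sun,Tue,Fri,Sat,Thu,Wed) (Sun,Wed,Tue,Sat,Fri,Thu) (Sun,Wed,Thu,Sat,Fri,Tue) (Sun,Wed,Fri,Sat,Thu,Tue) (Sun,Thu,Tue,Sat,Fri,Wed) (Sun,Thu,Wed,Sat,Fri,Tue) — 33.
Z=Tue: (Thu,Wed,Mon,Sun,Sat,Fri) (Thu,Wed,Fri,Sun,Sat,Mon) (Thu,Wed,Sat,Sun,Fri,Mon) (Fri,Wed,Mon,Sun,Sat,Thu) (Fri,Wed,Thu,Sun,Sat,Mon) (Fri,Wed,Sat,Sun,Thu,Mon) (Fri,Thu,Mon,Sun,Sat,Wed) (Fri,Thu,Wed,Sun,Sat,Mon) (Sat,Wed,Mon,Sun,Fri,Thu) (Sat,Wed,Thu,Sun,Fri,Mon) (Sat,Wed,Fri,Sun,Thu,Mon) (Sat,Thu,Mon,Sun,Fri,Wed) (Sat,Thu,Wed,Sun,Fri,Mon) (Sun,Wed,Mon,Sat,Fri,Thu) (Sun,Wed,Thu,Sat,Fri,Mon) (Sun,Wed,Fri,Sat,Thu,Mon) (Sun,Thu,Mon,Sat,Fri,Wed) (Sun,Thu,Wed,Sat,Fri,Mon) — 18.
Z=Wed: (Fri,Thu,Mon,Sun,Sat,Tue) (Fri,Thu,Tue,Sun,Sat,Mon) (Sat,Thu,Mon,Sun,Fri,Tue) (Sat,Thu,Tue,Sun,Fri,Mon) (Sun,Thu,Mon,Sat,Fri,Tue) (Sun,Thu,Tue,Sat,Fri,Mon) — 6.
Summing: 33 + 18 + 6 = 57.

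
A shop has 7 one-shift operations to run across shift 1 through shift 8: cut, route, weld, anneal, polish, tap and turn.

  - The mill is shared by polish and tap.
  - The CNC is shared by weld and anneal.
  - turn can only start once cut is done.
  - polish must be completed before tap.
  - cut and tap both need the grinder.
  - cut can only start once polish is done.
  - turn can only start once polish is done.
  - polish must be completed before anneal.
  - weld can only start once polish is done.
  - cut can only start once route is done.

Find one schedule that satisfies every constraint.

tap=shift 3; weld=shift 2; turn=shift 3; cut=shift 2; anneal=shift 3; polish=shift 1; route=shift 1

Checking: polish(shift 1) before tap(shift 3); polish(shift 1) before weld(shift 2); polish(shift 1) before anneal(shift 3); polish(shift 1) before cut(shift 2); polish(shift 1) before turn(shift 3); cut(shift 2) before turn(shift 3); route(shift 1) before cut(shift 2); polish(shift 1) != tap(shift 3); cut(shift 2) != tap(shift 3); weld(shift 2) != anneal(shift 3).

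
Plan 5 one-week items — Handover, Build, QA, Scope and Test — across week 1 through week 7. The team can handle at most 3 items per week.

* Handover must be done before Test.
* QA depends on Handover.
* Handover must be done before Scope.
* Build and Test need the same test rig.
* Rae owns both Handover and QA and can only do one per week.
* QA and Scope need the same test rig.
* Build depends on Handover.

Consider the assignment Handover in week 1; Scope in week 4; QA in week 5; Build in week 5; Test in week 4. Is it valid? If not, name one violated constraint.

Valid

QA and Scope need the same test rig — holds.
Build and Test need the same test rig — holds.
Build depends on Handover — holds.
QA depends on Handover — holds.
Rae owns both Handover and QA and can only do one per week — holds.
The team can handle at most 3 items per week — holds.
Handover must be done before Scope — holds.
Handover must be done before Test — holds.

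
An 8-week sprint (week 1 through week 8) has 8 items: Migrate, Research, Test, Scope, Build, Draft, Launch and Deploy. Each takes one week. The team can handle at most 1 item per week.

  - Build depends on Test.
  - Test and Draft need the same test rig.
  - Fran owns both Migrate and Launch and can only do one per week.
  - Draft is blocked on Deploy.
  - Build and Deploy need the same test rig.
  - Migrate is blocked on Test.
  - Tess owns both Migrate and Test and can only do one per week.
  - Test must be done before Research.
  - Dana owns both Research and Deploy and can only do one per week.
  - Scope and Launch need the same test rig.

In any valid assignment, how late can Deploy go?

Downstream work caps Deploy at week 7.
Deploy at week 7 is achievable: Research in week 3; Launch in week 6; Deploy in week 7; Draft in week 8; Test in week 1; Build in week 4; Scope in week 5; Migrate in week 2.

week 7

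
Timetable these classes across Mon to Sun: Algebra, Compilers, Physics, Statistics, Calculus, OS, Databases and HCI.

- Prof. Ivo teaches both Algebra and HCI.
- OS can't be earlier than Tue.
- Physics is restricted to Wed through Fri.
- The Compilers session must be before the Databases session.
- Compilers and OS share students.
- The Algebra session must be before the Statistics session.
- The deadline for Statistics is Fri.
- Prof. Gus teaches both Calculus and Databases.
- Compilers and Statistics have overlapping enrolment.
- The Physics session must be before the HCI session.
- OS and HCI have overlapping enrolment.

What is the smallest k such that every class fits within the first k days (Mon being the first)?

4

The precedence chain requires at least 2 distinct days.
Propagating the time windows through the other constraints, HCI can't land before Thu — that is day 4 counting from Mon — so the schedule must run through at least 4 days.
4 works (last occupied day: Thu): for example Calculus in Mon, HCI in Thu, Algebra in Mon, OS in Tue, Physics in Wed, Statistics in Tue, Compilers in Mon, Databases in Tue.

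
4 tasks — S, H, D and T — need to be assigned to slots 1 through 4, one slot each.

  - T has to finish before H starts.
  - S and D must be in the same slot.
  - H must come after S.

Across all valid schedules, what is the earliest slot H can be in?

2

Precedence pushes H to at least 2.
H at 2 is achievable: D=1, T=1, S=1, H=2.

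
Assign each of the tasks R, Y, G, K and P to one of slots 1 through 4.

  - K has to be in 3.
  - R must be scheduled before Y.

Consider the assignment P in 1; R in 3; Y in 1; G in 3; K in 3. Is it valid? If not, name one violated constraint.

No — it violates: R must be scheduled before Y

R must be scheduled before Y — violated.
K has to be in 3 — holds.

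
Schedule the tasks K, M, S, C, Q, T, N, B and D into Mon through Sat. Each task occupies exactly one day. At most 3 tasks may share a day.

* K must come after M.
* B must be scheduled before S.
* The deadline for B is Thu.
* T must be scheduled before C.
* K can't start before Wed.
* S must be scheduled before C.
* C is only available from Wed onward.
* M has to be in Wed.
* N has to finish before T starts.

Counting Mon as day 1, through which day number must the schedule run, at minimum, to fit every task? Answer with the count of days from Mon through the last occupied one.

4 days

The precedence chain requires at least 3 distinct days.
With at most 3 per day and 9 tasks, at least 3 days are needed.
Propagating the time windows through the other constraints, K can't land before Thu — that is day 4 counting from Mon — so the schedule must run through at least 4 days.
4 works (last occupied day: Thu): for example K=Thu, B=Mon, C=Wed, M=Wed, T=Tue, N=Mon, D=Tue, S=Tue, Q=Mon.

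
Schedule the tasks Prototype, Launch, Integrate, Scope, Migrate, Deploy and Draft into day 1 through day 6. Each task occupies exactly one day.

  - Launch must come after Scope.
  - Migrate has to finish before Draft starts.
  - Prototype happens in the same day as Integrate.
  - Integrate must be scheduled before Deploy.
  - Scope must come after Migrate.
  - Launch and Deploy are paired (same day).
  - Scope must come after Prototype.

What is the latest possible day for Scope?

Precedence pushes Scope to at least day 2; downstream work caps Scope at day 5.
Scope at day 5 is achievable: Integrate=day 1, Migrate=day 1, Prototype=day 1, Deploy=day 6, Draft=day 2, Launch=day 6, Scope=day 5.

day 5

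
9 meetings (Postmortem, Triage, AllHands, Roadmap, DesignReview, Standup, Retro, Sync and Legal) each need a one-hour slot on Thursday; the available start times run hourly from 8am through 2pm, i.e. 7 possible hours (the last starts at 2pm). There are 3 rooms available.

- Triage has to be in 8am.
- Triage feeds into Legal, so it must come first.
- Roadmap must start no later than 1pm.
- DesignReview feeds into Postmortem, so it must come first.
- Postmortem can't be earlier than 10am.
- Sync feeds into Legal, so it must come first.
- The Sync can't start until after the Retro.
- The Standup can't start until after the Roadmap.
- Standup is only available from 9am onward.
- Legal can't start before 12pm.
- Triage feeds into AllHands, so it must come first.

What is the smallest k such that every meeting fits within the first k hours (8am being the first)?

The precedence chain requires at least 3 distinct hours.
With at most 3 per hour and 9 meetings, at least 3 hours are needed.
Legal can't be placed before 12pm — that is hour 5 counting from 8am — so the schedule must run through at least 5 hours.
5 works (last occupied hour: 12pm): for example Sync=9am, Retro=8am, Roadmap=8am, Triage=8am, Legal=12pm, DesignReview=9am, AllHands=10am, Postmortem=10am, Standup=9am.

5 hours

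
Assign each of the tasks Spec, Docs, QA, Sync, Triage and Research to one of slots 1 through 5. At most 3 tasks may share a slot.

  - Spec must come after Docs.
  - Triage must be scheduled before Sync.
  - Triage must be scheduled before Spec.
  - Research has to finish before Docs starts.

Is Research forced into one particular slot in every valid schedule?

Research can be 1 (e.g. Docs=2, Research=1, Sync=2, Spec=3, QA=1, Triage=1) or 2 (e.g. Spec -> 4, QA -> 1, Sync -> 2, Docs -> 3, Triage -> 1, Research -> 2).

No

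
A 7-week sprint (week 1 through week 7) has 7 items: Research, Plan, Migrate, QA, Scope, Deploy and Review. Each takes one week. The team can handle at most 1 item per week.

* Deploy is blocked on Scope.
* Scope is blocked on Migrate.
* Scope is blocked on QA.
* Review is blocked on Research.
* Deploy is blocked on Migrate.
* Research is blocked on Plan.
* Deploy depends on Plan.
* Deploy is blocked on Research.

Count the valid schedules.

60

Splitting on Research: it can be week 2 (10), week 3 (16), week 4 (18), week 5 (16). Listing each branch's schedules as (Plan, Migrate, QA, Scope, Deploy, Review) by week number:
Research=week 2: (1,3,4,5,6,7) (1,3,4,5,7,6) (1,3,4,6,7,5) (1,3,5,6,7,4) (1,4,3,5,6,7) (1,4,3,5,7,6) (1,4,3,6,7,5) (1,4,5,6,7,3) (1,5,3,6,7,4) (1,5,4,6,7,3) — 10.
Research=week 3: (1,2,4,5,6,7) (1,2,4,5,7,6) (1,2,4,6,7,5) (1,2,5,6,7,4) (1,4,2,5,6,7) (1,4,2,5,7,6) (1,4,2,6,7,5) (1,5,2,6,7,4) (2,1,4,5,6,7) (2,1,4,5,7,6) (2,1,4,6,7,5) (2,1,5,6,7,4) (2,4,1,5,6,7) (2,4,1,5,7,6) (2,4,1,6,7,5) (2,5,1,6,7,4) — 16.
Research=week 4: (1,2,3,5,6,7) (1,2,3,5,7,6) (1,2,3,6,7,5) (1,3,2,5,6,7) (1,3,2,5,7,6) (1,3,2,6,7,5) (2,1,3,5,6,7) (2,1,3,5,7,6) (2,1,3,6,7,5) (2,3,1,5,6,7) (2,3,1,5,7,6) (2,3,1,6,7,5) (3,1,2,5,6,7) (3,1,2,5,7,6) (3,1,2,6,7,5) (3,2,1,5,6,7) (3,2,1,5,7,6) (3,2,1,6,7,5) — 18.
Research=week 5: (1,2,3,4,6,7) (1,2,3,4,7,6) (1,3,2,4,6,7) (1,3,2,4,7,6) (2,1,3,4,6,7) (2,1,3,4,7,6) (2,3,1,4,6,7) (2,3,1,4,7,6) (3,1,2,4,6,7) (3,1,2,4,7,6) (3,2,1,4,6,7) (3,2,1,4,7,6) (4,1,2,3,6,7) (4,1,2,3,7,6) (4,2,1,3,6,7) (4,2,1,3,7,6) — 16.
Summing: 10 + 16 + 18 + 16 = 60.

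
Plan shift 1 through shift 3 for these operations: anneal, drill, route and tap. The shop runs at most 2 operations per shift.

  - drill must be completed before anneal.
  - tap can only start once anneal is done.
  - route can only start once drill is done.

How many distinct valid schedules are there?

2

Enumerating: drill -> shift 1, anneal -> shift 2, tap -> shift 3, route -> shift 2 | drill in shift 1; tap in shift 3; anneal in shift 2; route in shift 3.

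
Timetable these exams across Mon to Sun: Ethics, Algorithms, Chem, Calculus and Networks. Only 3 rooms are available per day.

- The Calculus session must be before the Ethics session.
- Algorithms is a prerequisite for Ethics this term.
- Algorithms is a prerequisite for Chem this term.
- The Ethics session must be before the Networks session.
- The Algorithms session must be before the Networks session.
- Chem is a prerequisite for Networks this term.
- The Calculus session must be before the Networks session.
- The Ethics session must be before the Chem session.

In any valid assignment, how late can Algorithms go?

Downstream work caps Algorithms at Thu.
Algorithms at Thu is achievable: Networks=Sun, Chem=Sat, Calculus=Mon, Algorithms=Thu, Ethics=Fri.

Thu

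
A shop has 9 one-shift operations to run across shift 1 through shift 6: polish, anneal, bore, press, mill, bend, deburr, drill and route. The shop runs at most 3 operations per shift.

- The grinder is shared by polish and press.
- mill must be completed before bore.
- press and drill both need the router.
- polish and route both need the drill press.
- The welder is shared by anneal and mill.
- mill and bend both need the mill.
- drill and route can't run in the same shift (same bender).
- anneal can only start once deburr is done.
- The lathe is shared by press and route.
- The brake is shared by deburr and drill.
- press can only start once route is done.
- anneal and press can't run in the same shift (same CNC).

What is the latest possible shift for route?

shift 5

Downstream work caps route at shift 5.
route at shift 5 is achievable: bend=shift 2, deburr=shift 1, drill=shift 3, route=shift 5, press=shift 6, polish=shift 1, mill=shift 1, anneal=shift 2, bore=shift 2.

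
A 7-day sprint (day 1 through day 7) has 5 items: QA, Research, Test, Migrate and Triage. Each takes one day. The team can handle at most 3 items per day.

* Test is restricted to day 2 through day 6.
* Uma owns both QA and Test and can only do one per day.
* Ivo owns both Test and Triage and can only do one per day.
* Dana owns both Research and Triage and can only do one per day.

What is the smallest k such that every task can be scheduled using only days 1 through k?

With at most 3 per day and 5 tasks, at least 2 days are needed.
Test can't be placed before day 2, so the schedule must run through at least day 2.
2 works (last occupied day: day 2): for example Migrate -> day 1; Research -> day 2; Triage -> day 1; QA -> day 1; Test -> day 2.

2 days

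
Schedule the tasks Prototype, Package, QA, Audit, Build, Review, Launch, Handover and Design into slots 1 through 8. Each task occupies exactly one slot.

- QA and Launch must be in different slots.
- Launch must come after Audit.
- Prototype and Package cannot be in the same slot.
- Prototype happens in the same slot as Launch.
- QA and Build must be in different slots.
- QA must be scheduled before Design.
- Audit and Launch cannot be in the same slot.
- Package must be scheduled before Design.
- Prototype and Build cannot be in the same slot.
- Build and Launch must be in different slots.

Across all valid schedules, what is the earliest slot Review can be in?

Review at 1 is achievable: Design=2, Handover=1, Review=1, Build=3, Prototype=2, QA=1, Package=1, Launch=2, Audit=1.

1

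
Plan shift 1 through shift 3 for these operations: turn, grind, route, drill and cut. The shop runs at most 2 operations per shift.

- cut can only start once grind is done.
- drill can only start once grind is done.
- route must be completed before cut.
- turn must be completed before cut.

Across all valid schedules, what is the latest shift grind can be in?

Downstream work caps grind at shift 2.
grind at shift 2 is achievable: grind=shift 2; turn=shift 1; route=shift 1; drill=shift 3; cut=shift 3.

shift 2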